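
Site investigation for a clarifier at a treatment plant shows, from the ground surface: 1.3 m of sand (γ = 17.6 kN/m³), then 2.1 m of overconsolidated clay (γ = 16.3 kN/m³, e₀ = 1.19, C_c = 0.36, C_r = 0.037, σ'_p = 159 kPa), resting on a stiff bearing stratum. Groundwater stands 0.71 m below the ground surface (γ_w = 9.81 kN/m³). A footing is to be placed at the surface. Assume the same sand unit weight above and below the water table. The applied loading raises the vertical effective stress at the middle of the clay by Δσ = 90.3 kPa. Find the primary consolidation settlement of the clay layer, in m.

S_c ≈ 0.0241 m

Mid-depth of clay below the ground surface: z = 1.3 + 2.1/2 = 2.35 m.
Total vertical stress at mid-clay: σ_v = 17.6×1.3 + 16.3×1.05 = 39.995 kPa.
Pore pressure: u = 9.81×(2.35 − 0.71) = 16.088 kPa.
Initial effective stress: σ'_0 = σ_v − u = 39.995 − 16.088 = 23.907 kPa.
Final effective stress: σ'_f = 23.907 + 90.3 = 114.21 kPa.
σ'_f = 114.21 ≤ σ'_p = 159 kPa, so the clay remains overconsolidated and only the recompression index applies:
S_c = C_r·H/(1+e₀)·log₁₀(σ'_f/σ'_0) = 0.037×2.1/2.19×log₁₀(114.21/23.907)
    = 0.035479 × 0.67918 = 0.0241 m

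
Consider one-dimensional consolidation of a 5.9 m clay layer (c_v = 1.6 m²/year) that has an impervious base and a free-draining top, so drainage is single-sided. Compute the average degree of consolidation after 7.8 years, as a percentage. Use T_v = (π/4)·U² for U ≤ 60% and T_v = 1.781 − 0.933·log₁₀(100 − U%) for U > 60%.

Drainage path length: H_d = H = 5.9 m (single drainage).
T_v = c_v·t/H_d² = 1.6×7.8/5.9² = 0.35852.
T_v = 0.35852 corresponds to the U > 60% branch:
U = 1 − 10^((1.781 − T_v)/0.933)/100 = 0.6653

U ≈ 66.5 %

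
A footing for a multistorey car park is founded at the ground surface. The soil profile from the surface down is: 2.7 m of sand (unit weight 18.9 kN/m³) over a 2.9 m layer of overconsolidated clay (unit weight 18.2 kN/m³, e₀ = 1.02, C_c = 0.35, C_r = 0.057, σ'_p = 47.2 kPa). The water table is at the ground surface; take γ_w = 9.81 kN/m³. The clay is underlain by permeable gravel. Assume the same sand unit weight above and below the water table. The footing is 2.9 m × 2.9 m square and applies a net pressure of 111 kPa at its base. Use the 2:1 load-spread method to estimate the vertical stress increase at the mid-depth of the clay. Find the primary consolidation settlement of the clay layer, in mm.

Mid-depth of clay below the ground surface: z = 2.7 + 2.9/2 = 4.15 m.
Total vertical stress at mid-clay: σ_v = 18.9×2.7 + 18.2×1.45 = 77.42 kPa.
Pore pressure: u = 9.81×(4.15 − 0) = 40.712 kPa.
Initial effective stress: σ'_0 = σ_v − u = 77.42 − 40.712 = 36.708 kPa.
Stress increase at mid-clay by the 2:1 spreading method:
Δσ = qBL/((B+z)(L+z)) = 111×2.9×2.9/((2.9+4.15)(2.9+4.15)) = 18.782 kPa
Final effective stress: σ'_f = 36.708 + 18.782 = 55.49 kPa.
σ'_f = 55.49 > σ'_p = 47.2 kPa, so the stress path crosses the preconsolidation pressure — recompression up to σ'_p, then virgin compression beyond:
S_c = H/(1+e₀)·[C_r·log₁₀(σ'_p/σ'_0) + C_c·log₁₀(σ'_f/σ'_p)]
    = 2.9/2.02 × [0.057×log₁₀(47.2/36.708) + 0.35×log₁₀(55.49/47.2)]
    = 1.4356 × [0.0062233 + 0.024595] = 0.04424 m

S_c ≈ 44.2 mm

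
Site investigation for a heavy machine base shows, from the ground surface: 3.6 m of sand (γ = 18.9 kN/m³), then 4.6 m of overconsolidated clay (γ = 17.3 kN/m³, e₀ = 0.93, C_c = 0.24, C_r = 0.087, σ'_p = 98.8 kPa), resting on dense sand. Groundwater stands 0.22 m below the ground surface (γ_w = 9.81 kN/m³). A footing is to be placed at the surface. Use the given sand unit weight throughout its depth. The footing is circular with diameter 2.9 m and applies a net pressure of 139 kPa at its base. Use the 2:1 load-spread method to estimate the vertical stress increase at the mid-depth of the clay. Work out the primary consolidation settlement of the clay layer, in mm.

Mid-depth of clay below the ground surface: z = 3.6 + 4.6/2 = 5.9 m.
Total vertical stress at mid-clay: σ_v = 18.9×3.6 + 17.3×2.3 = 107.83 kPa.
Pore pressure: u = 9.81×(5.9 − 0.22) = 55.721 kPa.
Initial effective stress: σ'_0 = σ_v − u = 107.83 − 55.721 = 52.109 kPa.
Stress increase at mid-clay by the 2:1 spreading method:
Δσ ≈ qD²/(D+z)² = 139×2.9²/(2.9+5.9)² = 15.095 kPa
Final effective stress: σ'_f = 52.109 + 15.095 = 67.204 kPa.
σ'_f = 67.204 ≤ σ'_p = 98.8 kPa, so the clay remains overconsolidated and only the recompression index applies:
S_c = C_r·H/(1+e₀)·log₁₀(σ'_f/σ'_0) = 0.087×4.6/1.93×log₁₀(67.204/52.109)
    = 0.20736 × 0.11048 = 0.02291 m

S_c ≈ 22.9 mm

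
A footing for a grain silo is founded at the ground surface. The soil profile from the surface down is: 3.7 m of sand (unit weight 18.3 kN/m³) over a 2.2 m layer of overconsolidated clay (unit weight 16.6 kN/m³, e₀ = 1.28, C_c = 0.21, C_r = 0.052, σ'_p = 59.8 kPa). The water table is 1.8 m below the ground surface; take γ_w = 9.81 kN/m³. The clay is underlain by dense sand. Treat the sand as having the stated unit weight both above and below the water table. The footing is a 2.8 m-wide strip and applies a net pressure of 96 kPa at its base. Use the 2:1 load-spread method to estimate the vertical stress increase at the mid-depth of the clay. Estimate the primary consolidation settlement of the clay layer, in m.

Mid-depth of clay below the ground surface: z = 3.7 + 2.2/2 = 4.8 m.
Total vertical stress at mid-clay: σ_v = 18.3×3.7 + 16.6×1.1 = 85.97 kPa.
Pore pressure: u = 9.81×(4.8 − 1.8) = 29.43 kPa.
Initial effective stress: σ'_0 = σ_v − u = 85.97 − 29.43 = 56.54 kPa.
Stress increase at mid-clay by the 2:1 spreading method:
Δσ = qB/(B+z) = 96×2.8/(2.8+4.8) = 35.368 kPa
Final effective stress: σ'_f = 56.54 + 35.368 = 91.908 kPa.
σ'_f = 91.908 > σ'_p = 59.8 kPa, so the stress path crosses the preconsolidation pressure — recompression up to σ'_p, then virgin compression beyond:
S_c = H/(1+e₀)·[C_r·log₁₀(σ'_p/σ'_0) + C_c·log₁₀(σ'_f/σ'_p)]
    = 2.2/2.28 × [0.052×log₁₀(59.8/56.54) + 0.21×log₁₀(91.908/59.8)]
    = 0.96491 × [0.001266 + 0.039197] = 0.03904 m

S_c ≈ 0.039 m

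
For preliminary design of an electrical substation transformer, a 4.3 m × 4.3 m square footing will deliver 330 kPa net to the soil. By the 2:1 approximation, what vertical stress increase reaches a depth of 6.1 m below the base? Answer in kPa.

By the 2:1 method the load spreads at 1 horizontal : 2 vertical, so at depth z the loaded area has grown by z in each plan dimension:
Δσ = qBL/((B+z)(L+z)) = 330×4.3×4.3/((4.3+6.1)(4.3+6.1)) = 56.414 kPa

Δσ_z ≈ 56.4 kPa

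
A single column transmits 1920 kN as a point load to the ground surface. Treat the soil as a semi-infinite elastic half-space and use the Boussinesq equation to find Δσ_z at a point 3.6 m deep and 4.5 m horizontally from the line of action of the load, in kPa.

Δσ_z ≈ 6.73 kPa

Boussinesq vertical stress below a point load on an elastic half-space:
Δσ_z = 3P/(2πz²) · [1 + (r/z)²]^(−5/2)
r/z = 4.5/3.6 = 1.25; [1+(r/z)²]^(−5/2) = 0.095135.
Δσ_z = 3×1920/(2π×3.6²) × 0.095135 = 70.736 × 0.095135 = 6.729 kPa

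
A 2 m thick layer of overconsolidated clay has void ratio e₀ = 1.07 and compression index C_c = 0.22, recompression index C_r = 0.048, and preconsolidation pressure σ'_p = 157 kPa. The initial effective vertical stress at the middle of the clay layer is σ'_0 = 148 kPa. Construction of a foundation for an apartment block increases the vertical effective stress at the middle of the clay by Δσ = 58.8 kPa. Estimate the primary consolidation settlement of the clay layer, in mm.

Final effective stress: σ'_f = 148 + 58.8 = 206.8 kPa.
σ'_f = 206.8 > σ'_p = 157 kPa, so the stress path crosses the preconsolidation pressure — recompression up to σ'_p, then virgin compression beyond:
S_c = H/(1+e₀)·[C_r·log₁₀(σ'_p/σ'_0) + C_c·log₁₀(σ'_f/σ'_p)]
    = 2/2.07 × [0.048×log₁₀(157/148) + 0.22×log₁₀(206.8/157)]
    = 0.96618 × [0.0012306 + 0.026323] = 0.02662 m

S_c ≈ 26.6 mm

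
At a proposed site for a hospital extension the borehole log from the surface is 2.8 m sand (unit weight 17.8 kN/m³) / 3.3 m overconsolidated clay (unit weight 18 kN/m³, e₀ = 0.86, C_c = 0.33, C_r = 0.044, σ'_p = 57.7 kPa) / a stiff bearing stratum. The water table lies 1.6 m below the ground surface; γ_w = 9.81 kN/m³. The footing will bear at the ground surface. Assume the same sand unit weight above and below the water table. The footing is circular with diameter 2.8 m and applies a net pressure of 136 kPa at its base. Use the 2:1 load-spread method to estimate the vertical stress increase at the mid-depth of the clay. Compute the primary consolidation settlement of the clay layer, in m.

Mid-depth of clay below the ground surface: z = 2.8 + 3.3/2 = 4.45 m.
Total vertical stress at mid-clay: σ_v = 17.8×2.8 + 18×1.65 = 79.54 kPa.
Pore pressure: u = 9.81×(4.45 − 1.6) = 27.959 kPa.
Initial effective stress: σ'_0 = σ_v − u = 79.54 − 27.959 = 51.581 kPa.
Stress increase at mid-clay by the 2:1 spreading method:
Δσ ≈ qD²/(D+z)² = 136×2.8²/(2.8+4.45)² = 20.285 kPa
Final effective stress: σ'_f = 51.581 + 20.285 = 71.866 kPa.
σ'_f = 71.866 > σ'_p = 57.7 kPa, so the stress path crosses the preconsolidation pressure — recompression up to σ'_p, then virgin compression beyond:
S_c = H/(1+e₀)·[C_r·log₁₀(σ'_p/σ'_0) + C_c·log₁₀(σ'_f/σ'_p)]
    = 3.3/1.86 × [0.044×log₁₀(57.7/51.581) + 0.33×log₁₀(71.866/57.7)]
    = 1.7742 × [0.0021422 + 0.031465] = 0.05963 m

S_c ≈ 0.0596 m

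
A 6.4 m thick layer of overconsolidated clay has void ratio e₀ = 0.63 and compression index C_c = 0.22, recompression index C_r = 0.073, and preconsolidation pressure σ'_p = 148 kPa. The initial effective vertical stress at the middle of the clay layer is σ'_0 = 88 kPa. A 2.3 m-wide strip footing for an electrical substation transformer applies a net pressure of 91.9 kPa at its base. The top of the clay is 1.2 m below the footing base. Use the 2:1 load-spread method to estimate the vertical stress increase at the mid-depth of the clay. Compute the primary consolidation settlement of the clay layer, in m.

Mid-depth of clay below the footing base: z = 1.2 + 6.4/2 = 4.4 m.
Stress increase at mid-clay by the 2:1 spreading method:
Δσ = qB/(B+z) = 91.9×2.3/(2.3+4.4) = 31.548 kPa
Final effective stress: σ'_f = 88 + 31.548 = 119.55 kPa.
σ'_f = 119.55 ≤ σ'_p = 148 kPa, so the clay remains overconsolidated and only the recompression index applies:
S_c = C_r·H/(1+e₀)·log₁₀(σ'_f/σ'_0) = 0.073×6.4/1.63×log₁₀(119.55/88)
    = 0.28663 × 0.13307 = 0.03814 m

S_c ≈ 0.0381 m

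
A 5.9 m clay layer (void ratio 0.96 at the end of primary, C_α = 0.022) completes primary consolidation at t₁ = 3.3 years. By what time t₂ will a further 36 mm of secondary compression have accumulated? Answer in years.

t₂ ≈ 11.5 years

S_s = C_α·H/(1+e_p)·log₁₀(t₂/t₁) ⇒ log₁₀(t₂/t₁) = S_s·(1+e_p)/(C_α·H).
log₁₀(t₂/t₁) = 0.036 × (1+0.96) / (0.022×5.9) = 0.5436
t₂ = t₁ × 10^0.5436 = 3.3 × 3.496 = 11.54 years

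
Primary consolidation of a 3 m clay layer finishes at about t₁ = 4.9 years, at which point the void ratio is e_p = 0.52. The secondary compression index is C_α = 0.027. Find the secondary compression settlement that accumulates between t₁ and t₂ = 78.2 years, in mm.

Secondary compression: S_s = C_α·H/(1+e_p)·log₁₀(t₂/t₁)
S_s = 0.027×3/(1+0.52)×log₁₀(78.2/4.9)
    = 0.05329 × 1.203 = 0.06411 m

S_s ≈ 64.1 mm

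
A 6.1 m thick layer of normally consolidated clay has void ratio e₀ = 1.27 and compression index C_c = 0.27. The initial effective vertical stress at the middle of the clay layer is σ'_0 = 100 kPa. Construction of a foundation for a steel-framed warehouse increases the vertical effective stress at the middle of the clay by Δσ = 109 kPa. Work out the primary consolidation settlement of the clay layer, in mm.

Final effective stress: σ'_f = σ'_0 + Δσ = 100 + 109 = 209 kPa.
Normally consolidated clay, so the full stress increment lies on the virgin compression line:
S_c = C_c·H/(1+e₀)·log₁₀(σ'_f/σ'_0) = 0.27×6.1/(1+1.27)×log₁₀(209/100)
    = 0.72555 × 0.32015 = 0.2323 m

S_c ≈ 232 mm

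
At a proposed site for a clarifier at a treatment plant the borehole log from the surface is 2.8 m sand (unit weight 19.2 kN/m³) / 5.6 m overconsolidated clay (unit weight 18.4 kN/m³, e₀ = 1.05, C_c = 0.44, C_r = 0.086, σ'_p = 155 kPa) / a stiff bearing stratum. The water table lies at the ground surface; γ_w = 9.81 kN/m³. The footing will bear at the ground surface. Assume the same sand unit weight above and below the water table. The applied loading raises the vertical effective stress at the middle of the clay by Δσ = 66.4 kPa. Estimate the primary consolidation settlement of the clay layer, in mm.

Mid-depth of clay below the ground surface: z = 2.8 + 5.6/2 = 5.6 m.
Total vertical stress at mid-clay: σ_v = 19.2×2.8 + 18.4×2.8 = 105.28 kPa.
Pore pressure: u = 9.81×(5.6 − 0) = 54.936 kPa.
Initial effective stress: σ'_0 = σ_v − u = 105.28 − 54.936 = 50.344 kPa.
Final effective stress: σ'_f = 50.344 + 66.4 = 116.74 kPa.
σ'_f = 116.74 ≤ σ'_p = 155 kPa, so the clay remains overconsolidated and only the recompression index applies:
S_c = C_r·H/(1+e₀)·log₁₀(σ'_f/σ'_0) = 0.086×5.6/2.05×log₁₀(116.74/50.344)
    = 0.23493 × 0.36527 = 0.08581 m

S_c ≈ 85.8 mm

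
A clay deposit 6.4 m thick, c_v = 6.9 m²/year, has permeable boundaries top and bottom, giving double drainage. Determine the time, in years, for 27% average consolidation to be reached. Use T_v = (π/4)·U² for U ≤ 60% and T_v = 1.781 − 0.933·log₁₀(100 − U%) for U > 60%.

t ≈ 0.085 years

Drainage path length: H_d = H/2 = 3.2 m (double drainage).
U ≤ 60%: T_v = (π/4)·U² = (π/4)×0.27² = 0.057256.
t = T_v·H_d²/c_v = 0.057256×3.2²/6.9 = 0.08497 years.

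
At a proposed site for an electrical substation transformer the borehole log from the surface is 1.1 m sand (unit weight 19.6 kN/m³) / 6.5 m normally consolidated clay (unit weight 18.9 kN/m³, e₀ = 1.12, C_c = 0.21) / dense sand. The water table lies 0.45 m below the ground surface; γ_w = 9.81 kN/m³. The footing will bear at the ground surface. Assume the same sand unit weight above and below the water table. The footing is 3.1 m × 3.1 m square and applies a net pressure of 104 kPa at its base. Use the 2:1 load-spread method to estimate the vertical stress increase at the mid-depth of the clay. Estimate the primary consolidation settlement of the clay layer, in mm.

Mid-depth of clay below the ground surface: z = 1.1 + 6.5/2 = 4.35 m.
Total vertical stress at mid-clay: σ_v = 19.6×1.1 + 18.9×3.25 = 82.985 kPa.
Pore pressure: u = 9.81×(4.35 − 0.45) = 38.259 kPa.
Initial effective stress: σ'_0 = σ_v − u = 82.985 − 38.259 = 44.726 kPa.
Stress increase at mid-clay by the 2:1 spreading method:
Δσ = qBL/((B+z)(L+z)) = 104×3.1×3.1/((3.1+4.35)(3.1+4.35)) = 18.007 kPa
Final effective stress: σ'_f = σ'_0 + Δσ = 44.726 + 18.007 = 62.733 kPa.
Normally consolidated clay, so the full stress increment lies on the virgin compression line:
S_c = C_c·H/(1+e₀)·log₁₀(σ'_f/σ'_0) = 0.21×6.5/(1+1.12)×log₁₀(62.733/44.726)
    = 0.64387 × 0.14694 = 0.09461 m

S_c ≈ 94.6 mm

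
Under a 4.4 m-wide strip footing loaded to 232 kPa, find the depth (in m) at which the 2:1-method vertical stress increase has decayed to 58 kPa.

2:1 spreading — at depth z the loaded area has grown by z in each plan dimension:
qB/(B+z) = Δσ_z ⇒ z = qB/Δσ_z − B = 232×4.4/58 − 4.4 = 13.2 m

z ≈ 13.2 m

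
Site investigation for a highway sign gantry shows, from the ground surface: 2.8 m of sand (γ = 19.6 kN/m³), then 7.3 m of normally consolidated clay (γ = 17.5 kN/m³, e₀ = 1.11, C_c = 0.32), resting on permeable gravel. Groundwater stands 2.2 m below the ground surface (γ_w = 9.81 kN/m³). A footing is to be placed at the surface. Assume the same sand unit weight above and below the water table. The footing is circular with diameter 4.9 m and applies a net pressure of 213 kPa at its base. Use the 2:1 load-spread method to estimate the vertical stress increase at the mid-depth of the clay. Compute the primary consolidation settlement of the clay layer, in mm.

Mid-depth of clay below the ground surface: z = 2.8 + 7.3/2 = 6.45 m.
Total vertical stress at mid-clay: σ_v = 19.6×2.8 + 17.5×3.65 = 118.75 kPa.
Pore pressure: u = 9.81×(6.45 − 2.2) = 41.693 kPa.
Initial effective stress: σ'_0 = σ_v − u = 118.75 − 41.693 = 77.057 kPa.
Stress increase at mid-clay by the 2:1 spreading method:
Δσ ≈ qD²/(D+z)² = 213×4.9²/(4.9+6.45)² = 39.699 kPa
Final effective stress: σ'_f = σ'_0 + Δσ = 77.057 + 39.699 = 116.76 kPa.
Normally consolidated clay, so the full stress increment lies on the virgin compression line:
S_c = C_c·H/(1+e₀)·log₁₀(σ'_f/σ'_0) = 0.32×7.3/(1+1.11)×log₁₀(116.76/77.057)
    = 1.1071 × 0.18048 = 0.1998 m

S_c ≈ 200 mm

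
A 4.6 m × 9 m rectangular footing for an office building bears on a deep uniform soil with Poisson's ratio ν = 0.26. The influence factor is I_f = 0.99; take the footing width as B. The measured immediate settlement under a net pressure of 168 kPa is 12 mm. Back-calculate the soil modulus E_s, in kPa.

S_e = q·B·(1−ν²)/E_s · I_f  ⇒  E_s = q·B·(1−ν²)·I_f / S_e.
E_s = 168 × 4.6 × 0.9324 × 0.99 / 0.012 = 59450 kPa

E_s ≈ 59400 kPa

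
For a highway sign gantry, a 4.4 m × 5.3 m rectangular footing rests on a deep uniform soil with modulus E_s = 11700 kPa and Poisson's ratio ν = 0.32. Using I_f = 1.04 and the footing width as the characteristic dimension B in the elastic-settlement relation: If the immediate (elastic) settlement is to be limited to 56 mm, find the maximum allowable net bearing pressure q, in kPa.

S_e = q·B·(1−ν²)/E_s · I_f  ⇒  q = S_e·E_s / (B·(1−ν²)·I_f).
q = 0.056 × 11700 / (4.4 × 0.8976 × 1.04) = 159.5 kPa

q ≈ 160 kPa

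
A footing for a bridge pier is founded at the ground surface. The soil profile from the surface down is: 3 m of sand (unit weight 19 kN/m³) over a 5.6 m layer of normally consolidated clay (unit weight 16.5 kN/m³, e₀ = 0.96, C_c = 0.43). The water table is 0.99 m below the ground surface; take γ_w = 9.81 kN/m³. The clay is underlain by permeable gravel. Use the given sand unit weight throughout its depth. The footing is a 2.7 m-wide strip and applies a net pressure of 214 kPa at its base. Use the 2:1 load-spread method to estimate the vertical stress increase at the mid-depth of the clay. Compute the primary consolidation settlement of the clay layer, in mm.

Mid-depth of clay below the ground surface: z = 3 + 5.6/2 = 5.8 m.
Total vertical stress at mid-clay: σ_v = 19×3 + 16.5×2.8 = 103.2 kPa.
Pore pressure: u = 9.81×(5.8 − 0.99) = 47.186 kPa.
Initial effective stress: σ'_0 = σ_v − u = 103.2 − 47.186 = 56.014 kPa.
Stress increase at mid-clay by the 2:1 spreading method:
Δσ = qB/(B+z) = 214×2.7/(2.7+5.8) = 67.976 kPa
Final effective stress: σ'_f = σ'_0 + Δσ = 56.014 + 67.976 = 123.99 kPa.
Normally consolidated clay, so the full stress increment lies on the virgin compression line:
S_c = C_c·H/(1+e₀)·log₁₀(σ'_f/σ'_0) = 0.43×5.6/(1+0.96)×log₁₀(123.99/56.014)
    = 1.2286 × 0.34509 = 0.424 m

S_c ≈ 424 mm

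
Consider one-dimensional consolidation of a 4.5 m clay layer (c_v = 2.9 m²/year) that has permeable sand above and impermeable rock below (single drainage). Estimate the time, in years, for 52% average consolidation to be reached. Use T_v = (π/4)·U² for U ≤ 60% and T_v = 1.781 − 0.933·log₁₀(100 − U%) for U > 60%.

Drainage path length: H_d = H = 4.5 m (single drainage).
U ≤ 60%: T_v = (π/4)·U² = (π/4)×0.52² = 0.21237.
t = T_v·H_d²/c_v = 0.21237×4.5²/2.9 = 1.483 years.

t ≈ 1.48 years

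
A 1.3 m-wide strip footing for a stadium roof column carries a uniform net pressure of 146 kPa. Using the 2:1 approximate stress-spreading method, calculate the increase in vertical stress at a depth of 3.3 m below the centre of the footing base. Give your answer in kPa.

By the 2:1 method the load spreads at 1 horizontal : 2 vertical, so at depth z the loaded area has grown by z in each plan dimension:
Δσ = qB/(B+z) = 146×1.3/(1.3+3.3) = 41.261 kPa

Δσ_z ≈ 41.3 kPa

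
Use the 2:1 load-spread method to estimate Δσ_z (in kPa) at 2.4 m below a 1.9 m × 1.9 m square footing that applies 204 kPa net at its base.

By the 2:1 method the load spreads at 1 horizontal : 2 vertical, so at depth z the loaded area has grown by z in each plan dimension:
Δσ = qBL/((B+z)(L+z)) = 204×1.9×1.9/((1.9+2.4)(1.9+2.4)) = 39.829 kPa

Δσ_z ≈ 39.8 kPa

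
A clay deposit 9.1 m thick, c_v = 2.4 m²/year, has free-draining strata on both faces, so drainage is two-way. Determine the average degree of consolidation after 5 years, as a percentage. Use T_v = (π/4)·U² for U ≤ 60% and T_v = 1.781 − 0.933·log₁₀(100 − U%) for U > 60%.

Drainage path length: H_d = H/2 = 4.55 m (double drainage).
T_v = c_v·t/H_d² = 2.4×5/4.55² = 0.57964.
T_v = 0.57964 corresponds to the U > 60% branch:
U = 1 − 10^((1.781 − T_v)/0.933)/100 = 0.8061

U ≈ 80.6 %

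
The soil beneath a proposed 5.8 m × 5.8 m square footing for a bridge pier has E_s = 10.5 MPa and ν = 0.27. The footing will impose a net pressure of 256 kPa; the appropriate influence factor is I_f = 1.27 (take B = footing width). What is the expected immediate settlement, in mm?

Immediate (elastic) settlement: S_e = q·B·(1−ν²)/E_s · I_f.
E_s = 10.5 MPa = 10500 kPa.
S_e = 256 × 5.8 × (1 − 0.27²) / 10500 × 1.27
    = 256 × 5.8 × 0.9271 / 10500 × 1.27
    = 0.1665 m = 166.5 mm

S_e ≈ 166 mm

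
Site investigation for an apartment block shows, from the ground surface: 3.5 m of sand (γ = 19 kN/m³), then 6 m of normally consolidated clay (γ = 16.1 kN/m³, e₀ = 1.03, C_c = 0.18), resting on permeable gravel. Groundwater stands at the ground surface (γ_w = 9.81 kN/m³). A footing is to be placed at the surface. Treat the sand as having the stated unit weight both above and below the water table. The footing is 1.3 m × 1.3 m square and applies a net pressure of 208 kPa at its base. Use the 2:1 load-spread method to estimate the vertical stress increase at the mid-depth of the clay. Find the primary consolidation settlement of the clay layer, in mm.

S_c ≈ 24.8 mm

Mid-depth of clay below the ground surface: z = 3.5 + 6/2 = 6.5 m.
Total vertical stress at mid-clay: σ_v = 19×3.5 + 16.1×3 = 114.8 kPa.
Pore pressure: u = 9.81×(6.5 − 0) = 63.765 kPa.
Initial effective stress: σ'_0 = σ_v − u = 114.8 − 63.765 = 51.035 kPa.
Stress increase at mid-clay by the 2:1 spreading method:
Δσ = qBL/((B+z)(L+z)) = 208×1.3×1.3/((1.3+6.5)(1.3+6.5)) = 5.7778 kPa
Final effective stress: σ'_f = σ'_0 + Δσ = 51.035 + 5.7778 = 56.813 kPa.
Normally consolidated clay, so the full stress increment lies on the virgin compression line:
S_c = C_c·H/(1+e₀)·log₁₀(σ'_f/σ'_0) = 0.18×6/(1+1.03)×log₁₀(56.813/51.035)
    = 0.53202 × 0.04658 = 0.02478 m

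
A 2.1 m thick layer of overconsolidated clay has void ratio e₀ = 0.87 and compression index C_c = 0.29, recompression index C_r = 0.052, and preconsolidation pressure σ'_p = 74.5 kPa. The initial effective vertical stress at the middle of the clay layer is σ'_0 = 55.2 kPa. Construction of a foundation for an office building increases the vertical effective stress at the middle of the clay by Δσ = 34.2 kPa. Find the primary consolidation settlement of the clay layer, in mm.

Final effective stress: σ'_f = 55.2 + 34.2 = 89.4 kPa.
σ'_f = 89.4 > σ'_p = 74.5 kPa, so the stress path crosses the preconsolidation pressure — recompression up to σ'_p, then virgin compression beyond:
S_c = H/(1+e₀)·[C_r·log₁₀(σ'_p/σ'_0) + C_c·log₁₀(σ'_f/σ'_p)]
    = 2.1/1.87 × [0.052×log₁₀(74.5/55.2) + 0.29×log₁₀(89.4/74.5)]
    = 1.123 × [0.0067713 + 0.022963] = 0.03339 m

S_c ≈ 33.4 mm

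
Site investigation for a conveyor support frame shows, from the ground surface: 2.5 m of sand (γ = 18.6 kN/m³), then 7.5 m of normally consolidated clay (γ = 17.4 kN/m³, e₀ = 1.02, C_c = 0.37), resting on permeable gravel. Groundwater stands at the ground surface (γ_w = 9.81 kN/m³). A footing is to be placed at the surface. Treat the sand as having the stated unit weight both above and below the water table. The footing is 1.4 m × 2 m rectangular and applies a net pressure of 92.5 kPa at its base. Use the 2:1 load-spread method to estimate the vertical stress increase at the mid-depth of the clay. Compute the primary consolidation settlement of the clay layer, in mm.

Mid-depth of clay below the ground surface: z = 2.5 + 7.5/2 = 6.25 m.
Total vertical stress at mid-clay: σ_v = 18.6×2.5 + 17.4×3.75 = 111.75 kPa.
Pore pressure: u = 9.81×(6.25 − 0) = 61.312 kPa.
Initial effective stress: σ'_0 = σ_v − u = 111.75 − 61.312 = 50.438 kPa.
Stress increase at mid-clay by the 2:1 spreading method:
Δσ = qBL/((B+z)(L+z)) = 92.5×1.4×2/((1.4+6.25)(2+6.25)) = 4.1038 kPa
Final effective stress: σ'_f = σ'_0 + Δσ = 50.438 + 4.1038 = 54.542 kPa.
Normally consolidated clay, so the full stress increment lies on the virgin compression line:
S_c = C_c·H/(1+e₀)·log₁₀(σ'_f/σ'_0) = 0.37×7.5/(1+1.02)×log₁₀(54.542/50.438)
    = 1.3738 × 0.033973 = 0.04667 m

S_c ≈ 46.7 mm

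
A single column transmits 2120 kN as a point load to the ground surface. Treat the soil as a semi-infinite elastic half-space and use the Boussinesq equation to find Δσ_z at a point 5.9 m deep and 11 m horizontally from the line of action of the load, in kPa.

Δσ_z ≈ 0.686 kPa

Boussinesq vertical stress below a point load on an elastic half-space:
Δσ_z = 3P/(2πz²) · [1 + (r/z)²]^(−5/2)
r/z = 11/5.9 = 1.8644; [1+(r/z)²]^(−5/2) = 0.023592.
Δσ_z = 3×2120/(2π×5.9²) × 0.023592 = 29.079 × 0.023592 = 0.686 kPa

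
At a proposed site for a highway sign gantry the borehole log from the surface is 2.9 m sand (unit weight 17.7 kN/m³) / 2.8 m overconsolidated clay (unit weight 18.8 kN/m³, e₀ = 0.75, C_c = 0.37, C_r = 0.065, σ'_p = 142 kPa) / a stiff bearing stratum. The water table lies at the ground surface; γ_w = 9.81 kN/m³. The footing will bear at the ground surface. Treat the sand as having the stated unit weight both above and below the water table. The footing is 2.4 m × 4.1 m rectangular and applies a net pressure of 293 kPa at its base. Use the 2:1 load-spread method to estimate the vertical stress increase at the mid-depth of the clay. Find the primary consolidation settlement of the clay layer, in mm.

Mid-depth of clay below the ground surface: z = 2.9 + 2.8/2 = 4.3 m.
Total vertical stress at mid-clay: σ_v = 17.7×2.9 + 18.8×1.4 = 77.65 kPa.
Pore pressure: u = 9.81×(4.3 − 0) = 42.183 kPa.
Initial effective stress: σ'_0 = σ_v − u = 77.65 − 42.183 = 35.467 kPa.
Stress increase at mid-clay by the 2:1 spreading method:
Δσ = qBL/((B+z)(L+z)) = 293×2.4×4.1/((2.4+4.3)(4.1+4.3)) = 51.228 kPa
Final effective stress: σ'_f = 35.467 + 51.228 = 86.695 kPa.
σ'_f = 86.695 ≤ σ'_p = 142 kPa, so the clay remains overconsolidated and only the recompression index applies:
S_c = C_r·H/(1+e₀)·log₁₀(σ'_f/σ'_0) = 0.065×2.8/1.75×log₁₀(86.695/35.467)
    = 0.104 × 0.38817 = 0.04037 m

S_c ≈ 40.4 mm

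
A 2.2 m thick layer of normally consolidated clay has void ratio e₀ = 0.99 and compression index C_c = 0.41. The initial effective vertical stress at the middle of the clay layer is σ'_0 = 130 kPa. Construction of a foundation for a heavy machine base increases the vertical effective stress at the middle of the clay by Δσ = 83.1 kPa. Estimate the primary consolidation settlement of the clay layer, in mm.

S_c ≈ 97.3 mm

Final effective stress: σ'_f = σ'_0 + Δσ = 130 + 83.1 = 213.1 kPa.
Normally consolidated clay, so the full stress increment lies on the virgin compression line:
S_c = C_c·H/(1+e₀)·log₁₀(σ'_f/σ'_0) = 0.41×2.2/(1+0.99)×log₁₀(213.1/130)
    = 0.45327 × 0.21464 = 0.09729 m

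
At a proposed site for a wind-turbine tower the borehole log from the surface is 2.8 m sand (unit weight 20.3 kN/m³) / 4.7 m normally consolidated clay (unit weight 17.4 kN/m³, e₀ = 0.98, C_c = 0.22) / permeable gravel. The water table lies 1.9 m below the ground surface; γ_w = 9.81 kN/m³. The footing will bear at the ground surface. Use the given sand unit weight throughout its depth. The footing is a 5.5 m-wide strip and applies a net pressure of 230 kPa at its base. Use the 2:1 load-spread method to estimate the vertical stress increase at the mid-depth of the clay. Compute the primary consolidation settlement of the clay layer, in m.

S_c ≈ 0.234 m

Mid-depth of clay below the ground surface: z = 2.8 + 4.7/2 = 5.15 m.
Total vertical stress at mid-clay: σ_v = 20.3×2.8 + 17.4×2.35 = 97.73 kPa.
Pore pressure: u = 9.81×(5.15 − 1.9) = 31.883 kPa.
Initial effective stress: σ'_0 = σ_v − u = 97.73 − 31.883 = 65.847 kPa.
Stress increase at mid-clay by the 2:1 spreading method:
Δσ = qB/(B+z) = 230×5.5/(5.5+5.15) = 118.78 kPa
Final effective stress: σ'_f = σ'_0 + Δσ = 65.847 + 118.78 = 184.63 kPa.
Normally consolidated clay, so the full stress increment lies on the virgin compression line:
S_c = C_c·H/(1+e₀)·log₁₀(σ'_f/σ'_0) = 0.22×4.7/(1+0.98)×log₁₀(184.63/65.847)
    = 0.52222 × 0.44777 = 0.2338 m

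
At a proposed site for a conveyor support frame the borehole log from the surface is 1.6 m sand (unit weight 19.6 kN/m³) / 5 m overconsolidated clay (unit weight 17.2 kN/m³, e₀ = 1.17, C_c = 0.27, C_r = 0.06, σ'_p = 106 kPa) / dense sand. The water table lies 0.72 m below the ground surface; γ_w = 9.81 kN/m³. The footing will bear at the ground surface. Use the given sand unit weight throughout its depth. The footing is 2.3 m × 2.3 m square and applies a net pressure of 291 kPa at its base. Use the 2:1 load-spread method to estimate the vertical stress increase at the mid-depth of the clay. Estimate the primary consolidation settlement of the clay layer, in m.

Mid-depth of clay below the ground surface: z = 1.6 + 5/2 = 4.1 m.
Total vertical stress at mid-clay: σ_v = 19.6×1.6 + 17.2×2.5 = 74.36 kPa.
Pore pressure: u = 9.81×(4.1 − 0.72) = 33.158 kPa.
Initial effective stress: σ'_0 = σ_v − u = 74.36 − 33.158 = 41.202 kPa.
Stress increase at mid-clay by the 2:1 spreading method:
Δσ = qBL/((B+z)(L+z)) = 291×2.3×2.3/((2.3+4.1)(2.3+4.1)) = 37.583 kPa
Final effective stress: σ'_f = 41.202 + 37.583 = 78.785 kPa.
σ'_f = 78.785 ≤ σ'_p = 106 kPa, so the clay remains overconsolidated and only the recompression index applies:
S_c = C_r·H/(1+e₀)·log₁₀(σ'_f/σ'_0) = 0.06×5/2.17×log₁₀(78.785/41.202)
    = 0.13825 × 0.28153 = 0.03892 m

S_c ≈ 0.0389 m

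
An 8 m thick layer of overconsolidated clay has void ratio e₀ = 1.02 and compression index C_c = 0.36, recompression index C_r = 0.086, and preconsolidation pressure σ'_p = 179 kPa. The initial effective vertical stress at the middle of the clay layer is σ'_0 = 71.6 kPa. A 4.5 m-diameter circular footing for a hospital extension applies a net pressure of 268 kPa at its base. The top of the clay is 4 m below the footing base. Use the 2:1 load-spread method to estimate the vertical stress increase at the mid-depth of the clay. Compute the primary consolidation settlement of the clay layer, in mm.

Mid-depth of clay below the footing base: z = 4 + 8/2 = 8 m.
Stress increase at mid-clay by the 2:1 spreading method:
Δσ ≈ qD²/(D+z)² = 268×4.5²/(4.5+8)² = 34.733 kPa
Final effective stress: σ'_f = 71.6 + 34.733 = 106.33 kPa.
σ'_f = 106.33 ≤ σ'_p = 179 kPa, so the clay remains overconsolidated and only the recompression index applies:
S_c = C_r·H/(1+e₀)·log₁₀(σ'_f/σ'_0) = 0.086×8/2.02×log₁₀(106.33/71.6)
    = 0.34059 × 0.17174 = 0.05849 m

S_c ≈ 58.5 mm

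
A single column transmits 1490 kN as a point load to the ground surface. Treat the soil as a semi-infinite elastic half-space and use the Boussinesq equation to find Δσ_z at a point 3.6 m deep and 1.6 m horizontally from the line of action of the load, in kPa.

Δσ_z ≈ 35 kPa

Boussinesq vertical stress below a point load on an elastic half-space:
Δσ_z = 3P/(2πz²) · [1 + (r/z)²]^(−5/2)
r/z = 1.6/3.6 = 0.44444; [1+(r/z)²]^(−5/2) = 0.63721.
Δσ_z = 3×1490/(2π×3.6²) × 0.63721 = 54.894 × 0.63721 = 34.98 kPa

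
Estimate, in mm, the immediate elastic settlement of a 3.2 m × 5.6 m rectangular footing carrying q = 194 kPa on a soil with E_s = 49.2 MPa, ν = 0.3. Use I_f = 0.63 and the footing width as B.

S_e ≈ 7.23 mm

Immediate (elastic) settlement: S_e = q·B·(1−ν²)/E_s · I_f.
E_s = 49.2 MPa = 49200 kPa.
S_e = 194 × 3.2 × (1 − 0.3²) / 49200 × 0.63
    = 194 × 3.2 × 0.91 / 49200 × 0.63
    = 0.007234 m = 7.234 mm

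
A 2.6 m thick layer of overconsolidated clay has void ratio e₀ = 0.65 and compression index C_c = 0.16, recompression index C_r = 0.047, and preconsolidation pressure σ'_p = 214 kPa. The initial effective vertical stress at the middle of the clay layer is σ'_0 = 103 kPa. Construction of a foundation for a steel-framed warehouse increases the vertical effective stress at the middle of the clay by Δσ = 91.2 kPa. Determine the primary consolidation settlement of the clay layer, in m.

S_c ≈ 0.0204 m

Final effective stress: σ'_f = 103 + 91.2 = 194.2 kPa.
σ'_f = 194.2 ≤ σ'_p = 214 kPa, so the clay remains overconsolidated and only the recompression index applies:
S_c = C_r·H/(1+e₀)·log₁₀(σ'_f/σ'_0) = 0.047×2.6/1.65×log₁₀(194.2/103)
    = 0.074063 × 0.27541 = 0.0204 m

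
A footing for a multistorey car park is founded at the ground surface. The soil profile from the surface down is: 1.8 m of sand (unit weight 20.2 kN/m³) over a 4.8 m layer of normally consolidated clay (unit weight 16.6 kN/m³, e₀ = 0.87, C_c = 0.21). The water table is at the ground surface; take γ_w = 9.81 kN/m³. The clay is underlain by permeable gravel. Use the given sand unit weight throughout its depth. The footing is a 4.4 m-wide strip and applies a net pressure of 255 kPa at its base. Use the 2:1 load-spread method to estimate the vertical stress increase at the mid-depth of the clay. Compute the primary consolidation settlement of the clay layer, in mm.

S_c ≈ 364 mm

Mid-depth of clay below the ground surface: z = 1.8 + 4.8/2 = 4.2 m.
Total vertical stress at mid-clay: σ_v = 20.2×1.8 + 16.6×2.4 = 76.2 kPa.
Pore pressure: u = 9.81×(4.2 − 0) = 41.202 kPa.
Initial effective stress: σ'_0 = σ_v − u = 76.2 − 41.202 = 34.998 kPa.
Stress increase at mid-clay by the 2:1 spreading method:
Δσ = qB/(B+z) = 255×4.4/(4.4+4.2) = 130.47 kPa
Final effective stress: σ'_f = σ'_0 + Δσ = 34.998 + 130.47 = 165.47 kPa.
Normally consolidated clay, so the full stress increment lies on the virgin compression line:
S_c = C_c·H/(1+e₀)·log₁₀(σ'_f/σ'_0) = 0.21×4.8/(1+0.87)×log₁₀(165.47/34.998)
    = 0.53904 × 0.67468 = 0.3637 m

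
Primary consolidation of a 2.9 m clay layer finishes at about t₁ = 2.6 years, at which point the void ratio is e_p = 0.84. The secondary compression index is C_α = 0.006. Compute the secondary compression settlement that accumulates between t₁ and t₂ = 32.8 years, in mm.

Secondary compression: S_s = C_α·H/(1+e_p)·log₁₀(t₂/t₁)
S_s = 0.006×2.9/(1+0.84)×log₁₀(32.8/2.6)
    = 0.009457 × 1.101 = 0.01041 m

S_s ≈ 10.4 mm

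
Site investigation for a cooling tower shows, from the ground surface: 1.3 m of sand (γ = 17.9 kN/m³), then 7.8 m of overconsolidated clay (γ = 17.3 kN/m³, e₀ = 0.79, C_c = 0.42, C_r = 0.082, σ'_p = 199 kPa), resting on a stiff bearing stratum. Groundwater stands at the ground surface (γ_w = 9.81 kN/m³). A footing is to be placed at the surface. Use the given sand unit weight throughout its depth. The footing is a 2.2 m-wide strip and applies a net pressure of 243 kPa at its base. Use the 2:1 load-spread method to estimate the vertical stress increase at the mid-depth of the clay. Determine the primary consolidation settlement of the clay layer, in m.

Mid-depth of clay below the ground surface: z = 1.3 + 7.8/2 = 5.2 m.
Total vertical stress at mid-clay: σ_v = 17.9×1.3 + 17.3×3.9 = 90.74 kPa.
Pore pressure: u = 9.81×(5.2 − 0) = 51.012 kPa.
Initial effective stress: σ'_0 = σ_v − u = 90.74 − 51.012 = 39.728 kPa.
Stress increase at mid-clay by the 2:1 spreading method:
Δσ = qB/(B+z) = 243×2.2/(2.2+5.2) = 72.243 kPa
Final effective stress: σ'_f = 39.728 + 72.243 = 111.97 kPa.
σ'_f = 111.97 ≤ σ'_p = 199 kPa, so the clay remains overconsolidated and only the recompression index applies:
S_c = C_r·H/(1+e₀)·log₁₀(σ'_f/σ'_0) = 0.082×7.8/1.79×log₁₀(111.97/39.728)
    = 0.35731 × 0.45 = 0.1608 m

S_c ≈ 0.161 m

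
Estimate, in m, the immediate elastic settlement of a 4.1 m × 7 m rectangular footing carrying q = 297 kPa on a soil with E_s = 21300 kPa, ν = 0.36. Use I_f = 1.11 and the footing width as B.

S_e ≈ 0.0552 m

Immediate (elastic) settlement: S_e = q·B·(1−ν²)/E_s · I_f.
S_e = 297 × 4.1 × (1 − 0.36²) / 21300 × 1.11
    = 297 × 4.1 × 0.8704 / 21300 × 1.11
    = 0.05523 m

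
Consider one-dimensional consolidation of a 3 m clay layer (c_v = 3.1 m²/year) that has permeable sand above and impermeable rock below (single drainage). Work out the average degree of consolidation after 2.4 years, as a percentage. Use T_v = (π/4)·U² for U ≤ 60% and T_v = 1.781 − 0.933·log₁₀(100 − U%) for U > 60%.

Drainage path length: H_d = H = 3 m (single drainage).
T_v = c_v·t/H_d² = 3.1×2.4/3² = 0.82667.
T_v = 0.82667 corresponds to the U > 60% branch:
U = 1 − 10^((1.781 − T_v)/0.933)/100 = 0.8946

U ≈ 89.5 %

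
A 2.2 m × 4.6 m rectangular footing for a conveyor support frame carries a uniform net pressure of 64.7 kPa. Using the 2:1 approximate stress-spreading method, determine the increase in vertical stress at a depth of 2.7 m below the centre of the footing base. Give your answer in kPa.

Δσ_z ≈ 18.3 kPa

By the 2:1 method the load spreads at 1 horizontal : 2 vertical, so at depth z the loaded area has grown by z in each plan dimension:
Δσ = qBL/((B+z)(L+z)) = 64.7×2.2×4.6/((2.2+2.7)(4.6+2.7)) = 18.305 kPa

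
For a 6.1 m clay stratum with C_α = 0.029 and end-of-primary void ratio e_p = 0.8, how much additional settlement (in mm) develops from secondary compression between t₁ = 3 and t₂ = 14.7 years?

S_s ≈ 67.8 mm

Secondary compression: S_s = C_α·H/(1+e_p)·log₁₀(t₂/t₁)
S_s = 0.029×6.1/(1+0.8)×log₁₀(14.7/3)
    = 0.09828 × 0.6902 = 0.06783 m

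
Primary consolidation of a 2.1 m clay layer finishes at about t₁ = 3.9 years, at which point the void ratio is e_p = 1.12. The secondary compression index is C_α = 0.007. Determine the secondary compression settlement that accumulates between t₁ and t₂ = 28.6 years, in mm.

S_s ≈ 6 mm

Secondary compression: S_s = C_α·H/(1+e_p)·log₁₀(t₂/t₁)
S_s = 0.007×2.1/(1+1.12)×log₁₀(28.6/3.9)
    = 0.006934 × 0.8653 = 0.006 m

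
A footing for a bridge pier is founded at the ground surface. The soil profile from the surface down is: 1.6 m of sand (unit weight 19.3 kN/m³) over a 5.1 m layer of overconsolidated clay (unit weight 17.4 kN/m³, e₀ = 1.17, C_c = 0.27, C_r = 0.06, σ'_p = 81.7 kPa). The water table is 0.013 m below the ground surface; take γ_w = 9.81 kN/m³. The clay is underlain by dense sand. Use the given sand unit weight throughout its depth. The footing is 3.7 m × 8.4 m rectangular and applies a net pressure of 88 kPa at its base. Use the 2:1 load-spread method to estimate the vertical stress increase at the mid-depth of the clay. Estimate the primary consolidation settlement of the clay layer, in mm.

Mid-depth of clay below the ground surface: z = 1.6 + 5.1/2 = 4.15 m.
Total vertical stress at mid-clay: σ_v = 19.3×1.6 + 17.4×2.55 = 75.25 kPa.
Pore pressure: u = 9.81×(4.15 − 0.013) = 40.584 kPa.
Initial effective stress: σ'_0 = σ_v − u = 75.25 − 40.584 = 34.666 kPa.
Stress increase at mid-clay by the 2:1 spreading method:
Δσ = qBL/((B+z)(L+z)) = 88×3.7×8.4/((3.7+4.15)(8.4+4.15)) = 27.762 kPa
Final effective stress: σ'_f = 34.666 + 27.762 = 62.428 kPa.
σ'_f = 62.428 ≤ σ'_p = 81.7 kPa, so the clay remains overconsolidated and only the recompression index applies:
S_c = C_r·H/(1+e₀)·log₁₀(σ'_f/σ'_0) = 0.06×5.1/2.17×log₁₀(62.428/34.666)
    = 0.14101 × 0.25548 = 0.03603 m

S_c ≈ 36 mm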